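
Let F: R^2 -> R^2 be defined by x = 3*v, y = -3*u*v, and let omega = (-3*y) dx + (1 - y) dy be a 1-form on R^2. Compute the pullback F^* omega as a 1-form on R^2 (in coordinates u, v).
F^* omega = (3*v*(-3*u*v - 1)) du + (3*u*(-3*u*v + 9*v - 1)) dv

Using F^*(f dg) = (f ∘ F) d(g ∘ F), substitute each coordinate x_i by F_i(u, v) in f_i, and replace dx_i by d F_i = (∂F_i/∂u) du + (∂F_i/∂v) dv.
  For the x component: f_1(F) = 9*u*v; d F_1 = (0) du + (3) dv
  For the y component: f_2(F) = 3*u*v + 1; d F_2 = (-3*v) du + (-3*u) dv
Combining and collecting du, dv coefficients:
  coeff of du: 3*v*(-3*u*v - 1)
  coeff of dv: 3*u*(-3*u*v + 9*v - 1)
F^* omega = (3*v*(-3*u*v - 1)) du + (3*u*(-3*u*v + 9*v - 1)) dv.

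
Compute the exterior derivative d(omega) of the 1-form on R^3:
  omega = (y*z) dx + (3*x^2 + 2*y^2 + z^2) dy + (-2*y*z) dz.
d(omega) = (6*x - z) dx ∧ dy + (-y) dx ∧ dz + (-4*z) dy ∧ dz

For a 1-form omega = sum_i f_i dx_i, the exterior derivative is
  d(omega) = sum_{i < j} (∂f_j/∂x_i - ∂f_i/∂x_j) dx_i ∧ dx_j.
  coefficient of dx ∧ dy: ∂f_2/∂x - ∂f_1/∂y = ∂(3*x^2 + 2*y^2 + z^2)/∂x - ∂(y*z)/∂y = 6*x - z
  coefficient of dx ∧ dz: ∂f_3/∂x - ∂f_1/∂z = ∂(-2*y*z)/∂x - ∂(y*z)/∂z = -y
  coefficient of dy ∧ dz: ∂f_3/∂y - ∂f_2/∂z = ∂(-2*y*z)/∂y - ∂(3*x^2 + 2*y^2 + z^2)/∂z = -4*z
Assembling: d(omega) = (6*x - z) dx ∧ dy + (-y) dx ∧ dz + (-4*z) dy ∧ dz.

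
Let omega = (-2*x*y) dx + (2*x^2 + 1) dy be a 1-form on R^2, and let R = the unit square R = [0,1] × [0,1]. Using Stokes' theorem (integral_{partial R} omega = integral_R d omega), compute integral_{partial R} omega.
integral_(partial R) omega = 3

Stokes: integral_partial_R omega = integral_R d omega with d omega = (∂Q/∂x - ∂P/∂y) dx ∧ dy.
  ∂Q/∂x = 4*x
  ∂P/∂y = -2*x
  integrand = ∂Q/∂x - ∂P/∂y = 6*x.
Integrating over R: integral_0^1 integral_0^1 (6*x) dx dy = 3.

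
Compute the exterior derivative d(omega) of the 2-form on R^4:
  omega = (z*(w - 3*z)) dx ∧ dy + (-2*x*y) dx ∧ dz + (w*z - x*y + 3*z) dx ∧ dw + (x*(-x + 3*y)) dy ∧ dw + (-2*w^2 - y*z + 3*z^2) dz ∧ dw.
d(omega) = (w + 2*x - 6*z) dx ∧ dy ∧ dz + (-x + 3*y + z) dx ∧ dy ∧ dw + (-w - 3) dx ∧ dz ∧ dw + (-z) dy ∧ dz ∧ dw

For a 2-form omega = sum_{i<j} g_{ij} dx_i ∧ dx_j, the exterior derivative is
  d(omega) = sum_{i<j} d(g_{ij}) ∧ dx_i ∧ dx_j = sum_{i<j, k} (∂g_{ij}/∂x_k) dx_k ∧ dx_i ∧ dx_j.
Expand each term, using dx_k ∧ dx_i ∧ dx_j = sgn(permutation) dx_{(a)} ∧ dx_{(b)} ∧ dx_{(c)} with (a < b < c) sorted:
  d(z*(w - 3*z)) includes (∂/∂z)(z*(w - 3*z)) dz = (w - 6*z) dz, which multiplied by dx ∧ dy gives (w - 6*z) dx ∧ dy ∧ dz
  d(z*(w - 3*z)) includes (∂/∂w)(z*(w - 3*z)) dw = (z) dw, which multiplied by dx ∧ dy gives (z) dx ∧ dy ∧ dw
  d(-2*x*y) includes (∂/∂y)(-2*x*y) dy = (-2*x) dy, which multiplied by dx ∧ dz gives (2*x) dx ∧ dy ∧ dz
  d(w*z - x*y + 3*z) includes (∂/∂y)(w*z - x*y + 3*z) dy = (-x) dy, which multiplied by dx ∧ dw gives (x) dx ∧ dy ∧ dw
  d(w*z - x*y + 3*z) includes (∂/∂z)(w*z - x*y + 3*z) dz = (w + 3) dz, which multiplied by dx ∧ dw gives (-w - 3) dx ∧ dz ∧ dw
  d(x*(-x + 3*y)) includes (∂/∂x)(x*(-x + 3*y)) dx = (-2*x + 3*y) dx, which multiplied by dy ∧ dw gives (-2*x + 3*y) dx ∧ dy ∧ dw
  d(-2*w^2 - y*z + 3*z^2) includes (∂/∂y)(-2*w^2 - y*z + 3*z^2) dy = (-z) dy, which multiplied by dz ∧ dw gives (-z) dy ∧ dz ∧ dw
Collecting like 3-forms: d(omega) = (w + 2*x - 6*z) dx ∧ dy ∧ dz + (-x + 3*y + z) dx ∧ dy ∧ dw + (-w - 3) dx ∧ dz ∧ dw + (-z) dy ∧ dz ∧ dw.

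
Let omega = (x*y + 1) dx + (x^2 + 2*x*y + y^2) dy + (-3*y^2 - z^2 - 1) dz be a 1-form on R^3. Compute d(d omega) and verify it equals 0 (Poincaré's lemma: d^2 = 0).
d(d omega) = 0

Step 1: d omega = sum_{i<j} (∂f_j/∂x_i - ∂f_i/∂x_j) dx_i ∧ dx_j:
  coeff of dx ∧ dy: x + 2*y
  coeff of dx ∧ dz: 0
  coeff of dy ∧ dz: -6*y
Step 2: Apply d again to each 2-form coefficient. The only possible 3-form in R^3 is dx ∧ dy ∧ dz, with coefficient
  ∂(coeff of dy∧dz)/∂x - ∂(coeff of dx∧dz)/∂y + ∂(coeff of dx∧dy)/∂z
  = ∂/∂x (-6*y) - ∂/∂y (0) + ∂/∂z (x + 2*y).
Each of these terms simplifies to sums of mixed partials that cancel in pairs. The result is 0 (by equality of mixed partials for smooth functions — Schwarz / Clairaut).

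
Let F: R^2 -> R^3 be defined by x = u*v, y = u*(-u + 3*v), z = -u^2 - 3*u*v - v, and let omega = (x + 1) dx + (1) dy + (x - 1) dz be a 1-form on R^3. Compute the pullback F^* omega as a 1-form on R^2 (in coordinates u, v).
F^* omega = (v*(-2*u^2 - 2*u*v + 7)) du + (-2*u^2*v - u*v + 7*u + 1) dv

Using F^*(f dg) = (f ∘ F) d(g ∘ F), substitute each coordinate x_i by F_i(u, v) in f_i, and replace dx_i by d F_i = (∂F_i/∂u) du + (∂F_i/∂v) dv.
  For the x component: f_1(F) = u*v + 1; d F_1 = (v) du + (u) dv
  For the y component: f_2(F) = 1; d F_2 = (-2*u + 3*v) du + (3*u) dv
  For the z component: f_3(F) = u*v - 1; d F_3 = (-2*u - 3*v) du + (-3*u - 1) dv
Combining and collecting du, dv coefficients:
  coeff of du: v*(-2*u^2 - 2*u*v + 7)
  coeff of dv: -2*u^2*v - u*v + 7*u + 1
F^* omega = (v*(-2*u^2 - 2*u*v + 7)) du + (-2*u^2*v - u*v + 7*u + 1) dv.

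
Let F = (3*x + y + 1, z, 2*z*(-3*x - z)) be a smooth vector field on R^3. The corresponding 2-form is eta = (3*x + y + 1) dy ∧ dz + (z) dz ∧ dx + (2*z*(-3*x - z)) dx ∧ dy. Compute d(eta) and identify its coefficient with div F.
d(eta) = (-6*x - 4*z + 3) dx ∧ dy ∧ dz; div F = -6*x - 4*z + 3

For a 2-form in R^3 of the form above, applying d gives a 3-form with coefficient ∂P/∂x + ∂Q/∂y + ∂R/∂z:
  ∂P/∂x = 3
  ∂Q/∂y = 0
  ∂R/∂z = -6*x - 4*z
Sum = -6*x - 4*z + 3, which is exactly div F.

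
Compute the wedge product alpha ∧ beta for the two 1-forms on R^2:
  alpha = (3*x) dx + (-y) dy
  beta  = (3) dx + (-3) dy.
alpha ∧ beta = (-9*x + 3*y) dx ∧ dy

Distribute the wedge, using dx_i ∧ dx_j = -dx_j ∧ dx_i and dx_i ∧ dx_i = 0. For each pair (i, j) with i < j, the coefficient of dx_i ∧ dx_j in alpha ∧ beta is (alpha_i * beta_j - alpha_j * beta_i). Collecting: alpha ∧ beta = (-9*x + 3*y) dx ∧ dy.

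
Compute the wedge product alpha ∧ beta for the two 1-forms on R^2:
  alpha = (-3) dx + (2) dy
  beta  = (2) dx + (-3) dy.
alpha ∧ beta = (5) dx ∧ dy

Distribute the wedge, using dx_i ∧ dx_j = -dx_j ∧ dx_i and dx_i ∧ dx_i = 0. For each pair (i, j) with i < j, the coefficient of dx_i ∧ dx_j in alpha ∧ beta is (alpha_i * beta_j - alpha_j * beta_i). Collecting: alpha ∧ beta = (5) dx ∧ dy.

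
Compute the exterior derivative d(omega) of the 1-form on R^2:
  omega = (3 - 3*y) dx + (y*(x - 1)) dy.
d(omega) = (y + 3) dx ∧ dy

For a 1-form omega = sum_i f_i dx_i, the exterior derivative is
  d(omega) = sum_{i < j} (∂f_j/∂x_i - ∂f_i/∂x_j) dx_i ∧ dx_j.
  coefficient of dx ∧ dy: ∂f_2/∂x - ∂f_1/∂y = ∂(y*(x - 1))/∂x - ∂(3 - 3*y)/∂y = y + 3
Assembling: d(omega) = (y + 3) dx ∧ dy.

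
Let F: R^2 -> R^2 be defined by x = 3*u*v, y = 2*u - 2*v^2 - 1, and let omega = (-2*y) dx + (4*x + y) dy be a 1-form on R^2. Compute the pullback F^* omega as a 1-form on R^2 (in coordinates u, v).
F^* omega = (12*u*v + 4*u + 12*v^3 - 4*v^2 + 6*v - 2) du + (-12*u^2 - 36*u*v^2 - 8*u*v + 6*u + 8*v^3 + 4*v) dv

Using F^*(f dg) = (f ∘ F) d(g ∘ F), substitute each coordinate x_i by F_i(u, v) in f_i, and replace dx_i by d F_i = (∂F_i/∂u) du + (∂F_i/∂v) dv.
  For the x component: f_1(F) = -4*u + 4*v^2 + 2; d F_1 = (3*v) du + (3*u) dv
  For the y component: f_2(F) = 12*u*v + 2*u - 2*v^2 - 1; d F_2 = (2) du + (-4*v) dv
Combining and collecting du, dv coefficients:
  coeff of du: 12*u*v + 4*u + 12*v^3 - 4*v^2 + 6*v - 2
  coeff of dv: -12*u^2 - 36*u*v^2 - 8*u*v + 6*u + 8*v^3 + 4*v
F^* omega = (12*u*v + 4*u + 12*v^3 - 4*v^2 + 6*v - 2) du + (-12*u^2 - 36*u*v^2 - 8*u*v + 6*u + 8*v^3 + 4*v) dv.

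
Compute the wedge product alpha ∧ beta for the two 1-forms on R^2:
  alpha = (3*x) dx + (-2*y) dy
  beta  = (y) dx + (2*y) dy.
alpha ∧ beta = (2*y*(3*x + y)) dx ∧ dy

Distribute the wedge, using dx_i ∧ dx_j = -dx_j ∧ dx_i and dx_i ∧ dx_i = 0. For each pair (i, j) with i < j, the coefficient of dx_i ∧ dx_j in alpha ∧ beta is (alpha_i * beta_j - alpha_j * beta_i). Collecting: alpha ∧ beta = (2*y*(3*x + y)) dx ∧ dy.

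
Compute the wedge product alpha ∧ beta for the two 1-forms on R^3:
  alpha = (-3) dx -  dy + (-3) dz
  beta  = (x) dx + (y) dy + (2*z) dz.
alpha ∧ beta = (x - 3*y) dx ∧ dy + (3*x - 6*z) dx ∧ dz + (3*y - 2*z) dy ∧ dz

Distribute the wedge, using dx_i ∧ dx_j = -dx_j ∧ dx_i and dx_i ∧ dx_i = 0. For each pair (i, j) with i < j, the coefficient of dx_i ∧ dx_j in alpha ∧ beta is (alpha_i * beta_j - alpha_j * beta_i). Collecting: alpha ∧ beta = (x - 3*y) dx ∧ dy + (3*x - 6*z) dx ∧ dz + (3*y - 2*z) dy ∧ dz.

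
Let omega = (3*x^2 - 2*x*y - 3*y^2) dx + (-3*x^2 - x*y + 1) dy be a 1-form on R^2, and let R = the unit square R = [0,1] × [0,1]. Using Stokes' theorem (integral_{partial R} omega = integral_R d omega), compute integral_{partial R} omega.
integral_(partial R) omega = 1/2

Stokes: integral_partial_R omega = integral_R d omega with d omega = (∂Q/∂x - ∂P/∂y) dx ∧ dy.
  ∂Q/∂x = -6*x - y
  ∂P/∂y = -2*x - 6*y
  integrand = ∂Q/∂x - ∂P/∂y = -4*x + 5*y.
Integrating over R: integral_0^1 integral_0^1 (-4*x + 5*y) dx dy = 1/2.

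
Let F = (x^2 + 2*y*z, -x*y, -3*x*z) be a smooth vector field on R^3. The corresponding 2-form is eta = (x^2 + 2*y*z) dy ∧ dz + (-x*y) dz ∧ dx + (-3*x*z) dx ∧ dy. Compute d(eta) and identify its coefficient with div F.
d(eta) = (-2*x) dx ∧ dy ∧ dz; div F = -2*x

For a 2-form in R^3 of the form above, applying d gives a 3-form with coefficient ∂P/∂x + ∂Q/∂y + ∂R/∂z:
  ∂P/∂x = 2*x
  ∂Q/∂y = -x
  ∂R/∂z = -3*x
Sum = -2*x, which is exactly div F.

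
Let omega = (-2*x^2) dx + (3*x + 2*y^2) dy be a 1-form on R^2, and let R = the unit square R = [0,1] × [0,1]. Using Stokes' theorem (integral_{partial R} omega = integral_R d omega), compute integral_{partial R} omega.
integral_(partial R) omega = 3

Stokes: integral_partial_R omega = integral_R d omega with d omega = (∂Q/∂x - ∂P/∂y) dx ∧ dy.
  ∂Q/∂x = 3
  ∂P/∂y = 0
  integrand = ∂Q/∂x - ∂P/∂y = 3.
Integrating over R: integral_0^1 integral_0^1 (3) dx dy = 3.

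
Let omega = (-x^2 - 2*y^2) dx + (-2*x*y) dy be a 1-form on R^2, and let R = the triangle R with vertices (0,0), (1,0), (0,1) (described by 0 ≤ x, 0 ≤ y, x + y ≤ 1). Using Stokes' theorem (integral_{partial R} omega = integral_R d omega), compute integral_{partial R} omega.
integral_(partial R) omega = 1/3

Stokes: integral_partial_R omega = integral_R d omega with d omega = (∂Q/∂x - ∂P/∂y) dx ∧ dy.
  ∂Q/∂x = -2*y
  ∂P/∂y = -4*y
  integrand = ∂Q/∂x - ∂P/∂y = 2*y.
Integrating over R: integral_0^1 integral_0^{1-x} (2*y) dy dx = 1/3.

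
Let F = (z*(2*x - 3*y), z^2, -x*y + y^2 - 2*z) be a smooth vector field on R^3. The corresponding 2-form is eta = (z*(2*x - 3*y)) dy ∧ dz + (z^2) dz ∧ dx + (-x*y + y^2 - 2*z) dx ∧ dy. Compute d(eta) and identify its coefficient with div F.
d(eta) = (2*z - 2) dx ∧ dy ∧ dz; div F = 2*z - 2

For a 2-form in R^3 of the form above, applying d gives a 3-form with coefficient ∂P/∂x + ∂Q/∂y + ∂R/∂z:
  ∂P/∂x = 2*z
  ∂Q/∂y = 0
  ∂R/∂z = -2
Sum = 2*z - 2, which is exactly div F.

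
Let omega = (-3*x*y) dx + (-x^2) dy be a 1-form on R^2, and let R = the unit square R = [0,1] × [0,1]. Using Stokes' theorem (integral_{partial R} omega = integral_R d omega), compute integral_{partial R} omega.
integral_(partial R) omega = 1/2

Stokes: integral_partial_R omega = integral_R d omega with d omega = (∂Q/∂x - ∂P/∂y) dx ∧ dy.
  ∂Q/∂x = -2*x
  ∂P/∂y = -3*x
  integrand = ∂Q/∂x - ∂P/∂y = x.
Integrating over R: integral_0^1 integral_0^1 (x) dx dy = 1/2.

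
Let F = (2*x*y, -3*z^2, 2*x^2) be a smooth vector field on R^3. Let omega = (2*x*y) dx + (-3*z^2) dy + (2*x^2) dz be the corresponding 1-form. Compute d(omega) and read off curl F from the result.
d(omega) = (6*z) dy ∧ dz + (-4*x) dz ∧ dx + (-2*x) dx ∧ dy; curl F = (6*z, -4*x, -2*x)

d omega = sum_{i<j} (∂f_j/∂x_i - ∂f_i/∂x_j) dx_i ∧ dx_j. Under the identification (dy ∧ dz, dz ∧ dx, dx ∧ dy) ↔ (e_x, e_y, e_z), the coefficients are exactly the components of curl F. Compute:
  ∂R/∂y - ∂Q/∂z = (0) - (-6*z) = 6*z
  ∂P/∂z - ∂R/∂x = (0) - (4*x) = -4*x
  ∂Q/∂x - ∂P/∂y = (0) - (2*x) = -2*x.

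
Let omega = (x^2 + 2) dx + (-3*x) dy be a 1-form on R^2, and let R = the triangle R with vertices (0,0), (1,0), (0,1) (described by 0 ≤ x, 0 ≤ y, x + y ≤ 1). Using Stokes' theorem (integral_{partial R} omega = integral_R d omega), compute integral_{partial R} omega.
integral_(partial R) omega = -3/2

Stokes: integral_partial_R omega = integral_R d omega with d omega = (∂Q/∂x - ∂P/∂y) dx ∧ dy.
  ∂Q/∂x = -3
  ∂P/∂y = 0
  integrand = ∂Q/∂x - ∂P/∂y = -3.
Integrating over R: integral_0^1 integral_0^{1-x} (-3) dy dx = -3/2.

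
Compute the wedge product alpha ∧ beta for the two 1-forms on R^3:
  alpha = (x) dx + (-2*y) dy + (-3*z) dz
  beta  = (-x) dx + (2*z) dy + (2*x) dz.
alpha ∧ beta = (2*x*(-y + z)) dx ∧ dy + (x*(2*x - 3*z)) dx ∧ dz + (-4*x*y + 6*z^2) dy ∧ dz

Distribute the wedge, using dx_i ∧ dx_j = -dx_j ∧ dx_i and dx_i ∧ dx_i = 0. For each pair (i, j) with i < j, the coefficient of dx_i ∧ dx_j in alpha ∧ beta is (alpha_i * beta_j - alpha_j * beta_i). Collecting: alpha ∧ beta = (2*x*(-y + z)) dx ∧ dy + (x*(2*x - 3*z)) dx ∧ dz + (-4*x*y + 6*z^2) dy ∧ dz.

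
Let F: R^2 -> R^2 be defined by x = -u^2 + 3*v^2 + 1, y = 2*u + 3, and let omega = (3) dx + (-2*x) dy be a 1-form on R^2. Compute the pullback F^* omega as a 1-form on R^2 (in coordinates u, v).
F^* omega = (4*u^2 - 6*u - 12*v^2 - 4) du + (18*v) dv

Using F^*(f dg) = (f ∘ F) d(g ∘ F), substitute each coordinate x_i by F_i(u, v) in f_i, and replace dx_i by d F_i = (∂F_i/∂u) du + (∂F_i/∂v) dv.
  For the x component: f_1(F) = 3; d F_1 = (-2*u) du + (6*v) dv
  For the y component: f_2(F) = 2*u^2 - 6*v^2 - 2; d F_2 = (2) du + (0) dv
Combining and collecting du, dv coefficients:
  coeff of du: 4*u^2 - 6*u - 12*v^2 - 4
  coeff of dv: 18*v
F^* omega = (4*u^2 - 6*u - 12*v^2 - 4) du + (18*v) dv.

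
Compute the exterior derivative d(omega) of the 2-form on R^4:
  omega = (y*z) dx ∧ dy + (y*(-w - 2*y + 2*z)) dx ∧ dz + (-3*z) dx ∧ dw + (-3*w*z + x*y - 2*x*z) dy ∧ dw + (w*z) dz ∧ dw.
d(omega) = (w + 5*y - 2*z) dx ∧ dy ∧ dz + (3 - y) dx ∧ dz ∧ dw + (y - 2*z) dx ∧ dy ∧ dw + (3*w + 2*x) dy ∧ dz ∧ dw

For a 2-form omega = sum_{i<j} g_{ij} dx_i ∧ dx_j, the exterior derivative is
  d(omega) = sum_{i<j} d(g_{ij}) ∧ dx_i ∧ dx_j = sum_{i<j, k} (∂g_{ij}/∂x_k) dx_k ∧ dx_i ∧ dx_j.
Expand each term, using dx_k ∧ dx_i ∧ dx_j = sgn(permutation) dx_{(a)} ∧ dx_{(b)} ∧ dx_{(c)} with (a < b < c) sorted:
  d(y*z) includes (∂/∂z)(y*z) dz = (y) dz, which multiplied by dx ∧ dy gives (y) dx ∧ dy ∧ dz
  d(y*(-w - 2*y + 2*z)) includes (∂/∂y)(y*(-w - 2*y + 2*z)) dy = (-w - 4*y + 2*z) dy, which multiplied by dx ∧ dz gives (w + 4*y - 2*z) dx ∧ dy ∧ dz
  d(y*(-w - 2*y + 2*z)) includes (∂/∂w)(y*(-w - 2*y + 2*z)) dw = (-y) dw, which multiplied by dx ∧ dz gives (-y) dx ∧ dz ∧ dw
  d(-3*z) includes (∂/∂z)(-3*z) dz = (-3) dz, which multiplied by dx ∧ dw gives (3) dx ∧ dz ∧ dw
  d(-3*w*z + x*y - 2*x*z) includes (∂/∂x)(-3*w*z + x*y - 2*x*z) dx = (y - 2*z) dx, which multiplied by dy ∧ dw gives (y - 2*z) dx ∧ dy ∧ dw
  d(-3*w*z + x*y - 2*x*z) includes (∂/∂z)(-3*w*z + x*y - 2*x*z) dz = (-3*w - 2*x) dz, which multiplied by dy ∧ dw gives (3*w + 2*x) dy ∧ dz ∧ dw
Collecting like 3-forms: d(omega) = (w + 5*y - 2*z) dx ∧ dy ∧ dz + (3 - y) dx ∧ dz ∧ dw + (y - 2*z) dx ∧ dy ∧ dw + (3*w + 2*x) dy ∧ dz ∧ dw.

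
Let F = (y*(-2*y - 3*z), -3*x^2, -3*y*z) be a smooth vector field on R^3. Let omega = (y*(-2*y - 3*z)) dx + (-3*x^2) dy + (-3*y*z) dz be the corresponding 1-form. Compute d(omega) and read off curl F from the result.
d(omega) = (-3*z) dy ∧ dz + (-3*y) dz ∧ dx + (-6*x + 4*y + 3*z) dx ∧ dy; curl F = (-3*z, -3*y, -6*x + 4*y + 3*z)

d omega = sum_{i<j} (∂f_j/∂x_i - ∂f_i/∂x_j) dx_i ∧ dx_j. Under the identification (dy ∧ dz, dz ∧ dx, dx ∧ dy) ↔ (e_x, e_y, e_z), the coefficients are exactly the components of curl F. Compute:
  ∂R/∂y - ∂Q/∂z = (-3*z) - (0) = -3*z
  ∂P/∂z - ∂R/∂x = (-3*y) - (0) = -3*y
  ∂Q/∂x - ∂P/∂y = (-6*x) - (-4*y - 3*z) = -6*x + 4*y + 3*z.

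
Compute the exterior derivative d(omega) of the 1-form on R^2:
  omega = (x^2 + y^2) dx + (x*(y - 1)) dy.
d(omega) = (-y - 1) dx ∧ dy

For a 1-form omega = sum_i f_i dx_i, the exterior derivative is
  d(omega) = sum_{i < j} (∂f_j/∂x_i - ∂f_i/∂x_j) dx_i ∧ dx_j.
  coefficient of dx ∧ dy: ∂f_2/∂x - ∂f_1/∂y = ∂(x*(y - 1))/∂x - ∂(x^2 + y^2)/∂y = -y - 1
Assembling: d(omega) = (-y - 1) dx ∧ dy.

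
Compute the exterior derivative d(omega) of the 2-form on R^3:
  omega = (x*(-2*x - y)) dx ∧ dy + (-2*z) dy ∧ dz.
d(omega) = 0

For a 2-form omega = sum_{i<j} g_{ij} dx_i ∧ dx_j, the exterior derivative is
  d(omega) = sum_{i<j} d(g_{ij}) ∧ dx_i ∧ dx_j = sum_{i<j, k} (∂g_{ij}/∂x_k) dx_k ∧ dx_i ∧ dx_j.
Expand each term, using dx_k ∧ dx_i ∧ dx_j = sgn(permutation) dx_{(a)} ∧ dx_{(b)} ∧ dx_{(c)} with (a < b < c) sorted:

Collecting like 3-forms: d(omega) = 0.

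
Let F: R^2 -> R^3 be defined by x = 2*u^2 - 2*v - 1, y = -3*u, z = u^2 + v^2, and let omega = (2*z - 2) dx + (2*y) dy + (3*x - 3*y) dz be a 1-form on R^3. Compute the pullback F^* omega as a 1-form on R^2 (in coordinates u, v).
F^* omega = (2*u*(10*u^2 + 9*u + 4*v^2 - 6*v + 2)) du + (12*u^2*v - 4*u^2 + 18*u*v - 16*v^2 - 6*v + 4) dv

Using F^*(f dg) = (f ∘ F) d(g ∘ F), substitute each coordinate x_i by F_i(u, v) in f_i, and replace dx_i by d F_i = (∂F_i/∂u) du + (∂F_i/∂v) dv.
  For the x component: f_1(F) = 2*u^2 + 2*v^2 - 2; d F_1 = (4*u) du + (-2) dv
  For the y component: f_2(F) = -6*u; d F_2 = (-3) du + (0) dv
  For the z component: f_3(F) = 6*u^2 + 9*u - 6*v - 3; d F_3 = (2*u) du + (2*v) dv
Combining and collecting du, dv coefficients:
  coeff of du: 2*u*(10*u^2 + 9*u + 4*v^2 - 6*v + 2)
  coeff of dv: 12*u^2*v - 4*u^2 + 18*u*v - 16*v^2 - 6*v + 4
F^* omega = (2*u*(10*u^2 + 9*u + 4*v^2 - 6*v + 2)) du + (12*u^2*v - 4*u^2 + 18*u*v - 16*v^2 - 6*v + 4) dv.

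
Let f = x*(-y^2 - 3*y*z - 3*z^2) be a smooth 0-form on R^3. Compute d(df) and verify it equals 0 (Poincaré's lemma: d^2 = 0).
d(df) = 0

Step 1: df = sum_i (∂f/∂x_i) dx_i = (-y^2 - 3*y*z - 3*z^2) dx + (x*(-2*y - 3*z)) dy + (3*x*(-y - 2*z)) dz.
Step 2: Apply d again. Using the 1-form formula, the coefficient of dx ∧ dy in d(df) is ∂^2 f/∂x ∂y - ∂^2 f/∂y ∂x = (-2*y - 3*z) - (-2*y - 3*z) = 0 (equality of mixed partials for smooth f).
Similarly for dx ∧ dz and dy ∧ dz — all coefficients vanish. So d(df) = 0.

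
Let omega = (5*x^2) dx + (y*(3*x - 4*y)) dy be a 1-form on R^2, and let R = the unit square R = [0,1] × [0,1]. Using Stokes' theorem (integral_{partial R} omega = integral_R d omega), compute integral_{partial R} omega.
integral_(partial R) omega = 3/2

Stokes: integral_partial_R omega = integral_R d omega with d omega = (∂Q/∂x - ∂P/∂y) dx ∧ dy.
  ∂Q/∂x = 3*y
  ∂P/∂y = 0
  integrand = ∂Q/∂x - ∂P/∂y = 3*y.
Integrating over R: integral_0^1 integral_0^1 (3*y) dx dy = 3/2.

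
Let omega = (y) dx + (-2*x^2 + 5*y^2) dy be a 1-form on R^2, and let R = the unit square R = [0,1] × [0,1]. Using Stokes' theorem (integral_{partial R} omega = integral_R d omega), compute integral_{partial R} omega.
integral_(partial R) omega = -3

Stokes: integral_partial_R omega = integral_R d omega with d omega = (∂Q/∂x - ∂P/∂y) dx ∧ dy.
  ∂Q/∂x = -4*x
  ∂P/∂y = 1
  integrand = ∂Q/∂x - ∂P/∂y = -4*x - 1.
Integrating over R: integral_0^1 integral_0^1 (-4*x - 1) dx dy = -3.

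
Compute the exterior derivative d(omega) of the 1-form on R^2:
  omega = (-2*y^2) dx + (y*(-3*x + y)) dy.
d(omega) = (y) dx ∧ dy

For a 1-form omega = sum_i f_i dx_i, the exterior derivative is
  d(omega) = sum_{i < j} (∂f_j/∂x_i - ∂f_i/∂x_j) dx_i ∧ dx_j.
  coefficient of dx ∧ dy: ∂f_2/∂x - ∂f_1/∂y = ∂(y*(-3*x + y))/∂x - ∂(-2*y^2)/∂y = y
Assembling: d(omega) = (y) dx ∧ dy.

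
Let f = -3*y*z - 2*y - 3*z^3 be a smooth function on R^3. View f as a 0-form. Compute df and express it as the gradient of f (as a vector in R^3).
df = (0) dx + (-3*z - 2) dy + (-3*y - 9*z^2) dz; grad f = (0, -3*z - 2, -3*y - 9*z^2)

For a 0-form f, d f = (∂f/∂x) dx + (∂f/∂y) dy + (∂f/∂z) dz. The components of the vector representation are exactly the entries of grad f in Cartesian coordinates:
  ∂f/∂x = 0
  ∂f/∂y = -3*z - 2
  ∂f/∂z = -3*y - 9*z^2.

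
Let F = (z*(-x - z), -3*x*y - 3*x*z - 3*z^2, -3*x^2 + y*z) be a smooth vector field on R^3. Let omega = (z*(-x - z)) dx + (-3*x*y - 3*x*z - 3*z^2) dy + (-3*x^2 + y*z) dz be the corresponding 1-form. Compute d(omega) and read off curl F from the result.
d(omega) = (3*x + 7*z) dy ∧ dz + (5*x - 2*z) dz ∧ dx + (-3*y - 3*z) dx ∧ dy; curl F = (3*x + 7*z, 5*x - 2*z, -3*y - 3*z)

d omega = sum_{i<j} (∂f_j/∂x_i - ∂f_i/∂x_j) dx_i ∧ dx_j. Under the identification (dy ∧ dz, dz ∧ dx, dx ∧ dy) ↔ (e_x, e_y, e_z), the coefficients are exactly the components of curl F. Compute:
  ∂R/∂y - ∂Q/∂z = (z) - (-3*x - 6*z) = 3*x + 7*z
  ∂P/∂z - ∂R/∂x = (-x - 2*z) - (-6*x) = 5*x - 2*z
  ∂Q/∂x - ∂P/∂y = (-3*y - 3*z) - (0) = -3*y - 3*z.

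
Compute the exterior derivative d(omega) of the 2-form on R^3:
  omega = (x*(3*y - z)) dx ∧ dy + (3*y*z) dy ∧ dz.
d(omega) = (-x) dx ∧ dy ∧ dz

For a 2-form omega = sum_{i<j} g_{ij} dx_i ∧ dx_j, the exterior derivative is
  d(omega) = sum_{i<j} d(g_{ij}) ∧ dx_i ∧ dx_j = sum_{i<j, k} (∂g_{ij}/∂x_k) dx_k ∧ dx_i ∧ dx_j.
Expand each term, using dx_k ∧ dx_i ∧ dx_j = sgn(permutation) dx_{(a)} ∧ dx_{(b)} ∧ dx_{(c)} with (a < b < c) sorted:
  d(x*(3*y - z)) includes (∂/∂z)(x*(3*y - z)) dz = (-x) dz, which multiplied by dx ∧ dy gives (-x) dx ∧ dy ∧ dz
Collecting like 3-forms: d(omega) = (-x) dx ∧ dy ∧ dz.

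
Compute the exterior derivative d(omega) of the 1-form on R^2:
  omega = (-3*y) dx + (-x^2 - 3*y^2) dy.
d(omega) = (3 - 2*x) dx ∧ dy

For a 1-form omega = sum_i f_i dx_i, the exterior derivative is
  d(omega) = sum_{i < j} (∂f_j/∂x_i - ∂f_i/∂x_j) dx_i ∧ dx_j.
  coefficient of dx ∧ dy: ∂f_2/∂x - ∂f_1/∂y = ∂(-x^2 - 3*y^2)/∂x - ∂(-3*y)/∂y = 3 - 2*x
Assembling: d(omega) = (3 - 2*x) dx ∧ dy.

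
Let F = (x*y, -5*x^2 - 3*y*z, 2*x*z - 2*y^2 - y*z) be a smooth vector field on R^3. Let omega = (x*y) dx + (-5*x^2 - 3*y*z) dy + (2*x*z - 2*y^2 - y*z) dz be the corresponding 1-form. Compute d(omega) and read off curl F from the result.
d(omega) = (-y - z) dy ∧ dz + (-2*z) dz ∧ dx + (-11*x) dx ∧ dy; curl F = (-y - z, -2*z, -11*x)

d omega = sum_{i<j} (∂f_j/∂x_i - ∂f_i/∂x_j) dx_i ∧ dx_j. Under the identification (dy ∧ dz, dz ∧ dx, dx ∧ dy) ↔ (e_x, e_y, e_z), the coefficients are exactly the components of curl F. Compute:
  ∂R/∂y - ∂Q/∂z = (-4*y - z) - (-3*y) = -y - z
  ∂P/∂z - ∂R/∂x = (0) - (2*z) = -2*z
  ∂Q/∂x - ∂P/∂y = (-10*x) - (x) = -11*x.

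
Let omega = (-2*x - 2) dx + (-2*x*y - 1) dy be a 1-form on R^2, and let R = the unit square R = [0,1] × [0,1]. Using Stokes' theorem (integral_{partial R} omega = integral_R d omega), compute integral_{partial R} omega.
integral_(partial R) omega = -1

Stokes: integral_partial_R omega = integral_R d omega with d omega = (∂Q/∂x - ∂P/∂y) dx ∧ dy.
  ∂Q/∂x = -2*y
  ∂P/∂y = 0
  integrand = ∂Q/∂x - ∂P/∂y = -2*y.
Integrating over R: integral_0^1 integral_0^1 (-2*y) dx dy = -1.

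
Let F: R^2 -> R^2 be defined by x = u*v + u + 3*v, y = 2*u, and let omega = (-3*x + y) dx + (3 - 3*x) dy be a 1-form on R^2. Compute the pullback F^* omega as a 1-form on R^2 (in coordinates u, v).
F^* omega = (-3*u*v^2 - 10*u*v - 7*u - 9*v^2 - 27*v + 6) du + (-3*u^2*v - u^2 - 18*u*v - 3*u - 27*v) dv

Using F^*(f dg) = (f ∘ F) d(g ∘ F), substitute each coordinate x_i by F_i(u, v) in f_i, and replace dx_i by d F_i = (∂F_i/∂u) du + (∂F_i/∂v) dv.
  For the x component: f_1(F) = -3*u*v - u - 9*v; d F_1 = (v + 1) du + (u + 3) dv
  For the y component: f_2(F) = -3*u*v - 3*u - 9*v + 3; d F_2 = (2) du + (0) dv
Combining and collecting du, dv coefficients:
  coeff of du: -3*u*v^2 - 10*u*v - 7*u - 9*v^2 - 27*v + 6
  coeff of dv: -3*u^2*v - u^2 - 18*u*v - 3*u - 27*v
F^* omega = (-3*u*v^2 - 10*u*v - 7*u - 9*v^2 - 27*v + 6) du + (-3*u^2*v - u^2 - 18*u*v - 3*u - 27*v) dv.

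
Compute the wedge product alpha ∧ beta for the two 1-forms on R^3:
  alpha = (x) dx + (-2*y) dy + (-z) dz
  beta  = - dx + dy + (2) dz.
alpha ∧ beta = (x - 2*y) dx ∧ dy + (2*x - z) dx ∧ dz + (-4*y + z) dy ∧ dz

Distribute the wedge, using dx_i ∧ dx_j = -dx_j ∧ dx_i and dx_i ∧ dx_i = 0. For each pair (i, j) with i < j, the coefficient of dx_i ∧ dx_j in alpha ∧ beta is (alpha_i * beta_j - alpha_j * beta_i). Collecting: alpha ∧ beta = (x - 2*y) dx ∧ dy + (2*x - z) dx ∧ dz + (-4*y + z) dy ∧ dz.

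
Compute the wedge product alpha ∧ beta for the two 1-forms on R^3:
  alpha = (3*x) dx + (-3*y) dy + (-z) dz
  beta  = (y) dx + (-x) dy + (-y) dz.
alpha ∧ beta = (-3*x^2 + 3*y^2) dx ∧ dy + (y*(-3*x + z)) dx ∧ dz + (-x*z + 3*y^2) dy ∧ dz

Distribute the wedge, using dx_i ∧ dx_j = -dx_j ∧ dx_i and dx_i ∧ dx_i = 0. For each pair (i, j) with i < j, the coefficient of dx_i ∧ dx_j in alpha ∧ beta is (alpha_i * beta_j - alpha_j * beta_i). Collecting: alpha ∧ beta = (-3*x^2 + 3*y^2) dx ∧ dy + (y*(-3*x + z)) dx ∧ dz + (-x*z + 3*y^2) dy ∧ dz.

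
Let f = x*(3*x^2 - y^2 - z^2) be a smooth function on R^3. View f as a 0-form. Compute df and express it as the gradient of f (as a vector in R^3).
df = (9*x^2 - y^2 - z^2) dx + (-2*x*y) dy + (-2*x*z) dz; grad f = (9*x^2 - y^2 - z^2, -2*x*y, -2*x*z)

For a 0-form f, d f = (∂f/∂x) dx + (∂f/∂y) dy + (∂f/∂z) dz. The components of the vector representation are exactly the entries of grad f in Cartesian coordinates:
  ∂f/∂x = 9*x^2 - y^2 - z^2
  ∂f/∂y = -2*x*y
  ∂f/∂z = -2*x*z.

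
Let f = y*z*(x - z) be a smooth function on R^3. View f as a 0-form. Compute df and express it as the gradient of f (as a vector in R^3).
df = (y*z) dx + (z*(x - z)) dy + (y*(x - 2*z)) dz; grad f = (y*z, z*(x - z), y*(x - 2*z))

For a 0-form f, d f = (∂f/∂x) dx + (∂f/∂y) dy + (∂f/∂z) dz. The components of the vector representation are exactly the entries of grad f in Cartesian coordinates:
  ∂f/∂x = y*z
  ∂f/∂y = z*(x - z)
  ∂f/∂z = y*(x - 2*z).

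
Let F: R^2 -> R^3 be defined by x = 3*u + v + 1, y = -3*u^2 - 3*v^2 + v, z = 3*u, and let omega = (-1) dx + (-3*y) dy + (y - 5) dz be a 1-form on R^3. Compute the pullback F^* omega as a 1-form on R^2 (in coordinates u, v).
F^* omega = (-54*u^3 - 9*u^2 - 54*u*v^2 + 18*u*v - 9*v^2 + 3*v - 18) du + (-54*u^2*v + 9*u^2 - 54*v^3 + 27*v^2 - 3*v - 1) dv

Using F^*(f dg) = (f ∘ F) d(g ∘ F), substitute each coordinate x_i by F_i(u, v) in f_i, and replace dx_i by d F_i = (∂F_i/∂u) du + (∂F_i/∂v) dv.
  For the x component: f_1(F) = -1; d F_1 = (3) du + (1) dv
  For the y component: f_2(F) = 9*u^2 + 9*v^2 - 3*v; d F_2 = (-6*u) du + (1 - 6*v) dv
  For the z component: f_3(F) = -3*u^2 - 3*v^2 + v - 5; d F_3 = (3) du + (0) dv
Combining and collecting du, dv coefficients:
  coeff of du: -54*u^3 - 9*u^2 - 54*u*v^2 + 18*u*v - 9*v^2 + 3*v - 18
  coeff of dv: -54*u^2*v + 9*u^2 - 54*v^3 + 27*v^2 - 3*v - 1
F^* omega = (-54*u^3 - 9*u^2 - 54*u*v^2 + 18*u*v - 9*v^2 + 3*v - 18) du + (-54*u^2*v + 9*u^2 - 54*v^3 + 27*v^2 - 3*v - 1) dv.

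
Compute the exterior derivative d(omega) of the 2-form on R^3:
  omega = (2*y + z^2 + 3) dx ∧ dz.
d(omega) = (-2) dx ∧ dy ∧ dz

For a 2-form omega = sum_{i<j} g_{ij} dx_i ∧ dx_j, the exterior derivative is
  d(omega) = sum_{i<j} d(g_{ij}) ∧ dx_i ∧ dx_j = sum_{i<j, k} (∂g_{ij}/∂x_k) dx_k ∧ dx_i ∧ dx_j.
Expand each term, using dx_k ∧ dx_i ∧ dx_j = sgn(permutation) dx_{(a)} ∧ dx_{(b)} ∧ dx_{(c)} with (a < b < c) sorted:
  d(2*y + z^2 + 3) includes (∂/∂y)(2*y + z^2 + 3) dy = (2) dy, which multiplied by dx ∧ dz gives (-2) dx ∧ dy ∧ dz
Collecting like 3-forms: d(omega) = (-2) dx ∧ dy ∧ dz.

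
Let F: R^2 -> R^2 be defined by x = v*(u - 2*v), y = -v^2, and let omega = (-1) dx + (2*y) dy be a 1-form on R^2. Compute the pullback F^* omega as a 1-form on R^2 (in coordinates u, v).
F^* omega = (-v) du + (-u + 4*v^3 + 4*v) dv

Using F^*(f dg) = (f ∘ F) d(g ∘ F), substitute each coordinate x_i by F_i(u, v) in f_i, and replace dx_i by d F_i = (∂F_i/∂u) du + (∂F_i/∂v) dv.
  For the x component: f_1(F) = -1; d F_1 = (v) du + (u - 4*v) dv
  For the y component: f_2(F) = -2*v^2; d F_2 = (0) du + (-2*v) dv
Combining and collecting du, dv coefficients:
  coeff of du: -v
  coeff of dv: -u + 4*v^3 + 4*v
F^* omega = (-v) du + (-u + 4*v^3 + 4*v) dv.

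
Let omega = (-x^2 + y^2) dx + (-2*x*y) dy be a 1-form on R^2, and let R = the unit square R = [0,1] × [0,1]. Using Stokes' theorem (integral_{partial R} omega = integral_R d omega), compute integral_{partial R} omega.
integral_(partial R) omega = -2

Stokes: integral_partial_R omega = integral_R d omega with d omega = (∂Q/∂x - ∂P/∂y) dx ∧ dy.
  ∂Q/∂x = -2*y
  ∂P/∂y = 2*y
  integrand = ∂Q/∂x - ∂P/∂y = -4*y.
Integrating over R: integral_0^1 integral_0^1 (-4*y) dx dy = -2.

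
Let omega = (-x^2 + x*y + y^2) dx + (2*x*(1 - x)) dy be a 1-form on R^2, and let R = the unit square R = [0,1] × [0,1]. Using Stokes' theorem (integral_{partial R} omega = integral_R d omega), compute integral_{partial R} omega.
integral_(partial R) omega = -3/2

Stokes: integral_partial_R omega = integral_R d omega with d omega = (∂Q/∂x - ∂P/∂y) dx ∧ dy.
  ∂Q/∂x = 2 - 4*x
  ∂P/∂y = x + 2*y
  integrand = ∂Q/∂x - ∂P/∂y = -5*x - 2*y + 2.
Integrating over R: integral_0^1 integral_0^1 (-5*x - 2*y + 2) dx dy = -3/2.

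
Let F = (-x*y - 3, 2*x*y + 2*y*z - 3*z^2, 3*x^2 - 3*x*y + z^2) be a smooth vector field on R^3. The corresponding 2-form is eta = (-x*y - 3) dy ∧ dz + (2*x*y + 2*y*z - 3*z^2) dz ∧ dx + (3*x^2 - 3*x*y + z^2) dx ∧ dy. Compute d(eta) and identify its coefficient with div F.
d(eta) = (2*x - y + 4*z) dx ∧ dy ∧ dz; div F = 2*x - y + 4*z

For a 2-form in R^3 of the form above, applying d gives a 3-form with coefficient ∂P/∂x + ∂Q/∂y + ∂R/∂z:
  ∂P/∂x = -y
  ∂Q/∂y = 2*x + 2*z
  ∂R/∂z = 2*z
Sum = 2*x - y + 4*z, which is exactly div F.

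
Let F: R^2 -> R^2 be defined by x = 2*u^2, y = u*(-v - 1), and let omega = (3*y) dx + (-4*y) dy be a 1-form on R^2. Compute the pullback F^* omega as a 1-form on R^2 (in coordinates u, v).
F^* omega = (4*u*(-3*u*v - 3*u - v^2 - 2*v - 1)) du + (4*u^2*(-v - 1)) dv

Using F^*(f dg) = (f ∘ F) d(g ∘ F), substitute each coordinate x_i by F_i(u, v) in f_i, and replace dx_i by d F_i = (∂F_i/∂u) du + (∂F_i/∂v) dv.
  For the x component: f_1(F) = 3*u*(-v - 1); d F_1 = (4*u) du + (0) dv
  For the y component: f_2(F) = 4*u*(v + 1); d F_2 = (-v - 1) du + (-u) dv
Combining and collecting du, dv coefficients:
  coeff of du: 4*u*(-3*u*v - 3*u - v^2 - 2*v - 1)
  coeff of dv: 4*u^2*(-v - 1)
F^* omega = (4*u*(-3*u*v - 3*u - v^2 - 2*v - 1)) du + (4*u^2*(-v - 1)) dv.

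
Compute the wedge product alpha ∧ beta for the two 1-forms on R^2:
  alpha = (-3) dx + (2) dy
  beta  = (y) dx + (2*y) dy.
alpha ∧ beta = (-8*y) dx ∧ dy

Distribute the wedge, using dx_i ∧ dx_j = -dx_j ∧ dx_i and dx_i ∧ dx_i = 0. For each pair (i, j) with i < j, the coefficient of dx_i ∧ dx_j in alpha ∧ beta is (alpha_i * beta_j - alpha_j * beta_i). Collecting: alpha ∧ beta = (-8*y) dx ∧ dy.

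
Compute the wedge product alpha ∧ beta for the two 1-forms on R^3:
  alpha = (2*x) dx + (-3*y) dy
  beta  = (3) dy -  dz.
alpha ∧ beta = (6*x) dx ∧ dy + (-2*x) dx ∧ dz + (3*y) dy ∧ dz

Distribute the wedge, using dx_i ∧ dx_j = -dx_j ∧ dx_i and dx_i ∧ dx_i = 0. For each pair (i, j) with i < j, the coefficient of dx_i ∧ dx_j in alpha ∧ beta is (alpha_i * beta_j - alpha_j * beta_i). Collecting: alpha ∧ beta = (6*x) dx ∧ dy + (-2*x) dx ∧ dz + (3*y) dy ∧ dz.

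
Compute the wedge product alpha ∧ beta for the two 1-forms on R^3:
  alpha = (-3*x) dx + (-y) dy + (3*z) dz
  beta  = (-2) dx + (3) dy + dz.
alpha ∧ beta = (-9*x - 2*y) dx ∧ dy + (-3*x + 6*z) dx ∧ dz + (-y - 9*z) dy ∧ dz

Distribute the wedge, using dx_i ∧ dx_j = -dx_j ∧ dx_i and dx_i ∧ dx_i = 0. For each pair (i, j) with i < j, the coefficient of dx_i ∧ dx_j in alpha ∧ beta is (alpha_i * beta_j - alpha_j * beta_i). Collecting: alpha ∧ beta = (-9*x - 2*y) dx ∧ dy + (-3*x + 6*z) dx ∧ dz + (-y - 9*z) dy ∧ dz.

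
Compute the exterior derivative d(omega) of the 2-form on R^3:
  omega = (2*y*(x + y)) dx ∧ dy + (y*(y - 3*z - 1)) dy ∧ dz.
d(omega) = 0

For a 2-form omega = sum_{i<j} g_{ij} dx_i ∧ dx_j, the exterior derivative is
  d(omega) = sum_{i<j} d(g_{ij}) ∧ dx_i ∧ dx_j = sum_{i<j, k} (∂g_{ij}/∂x_k) dx_k ∧ dx_i ∧ dx_j.
Expand each term, using dx_k ∧ dx_i ∧ dx_j = sgn(permutation) dx_{(a)} ∧ dx_{(b)} ∧ dx_{(c)} with (a < b < c) sorted:

Collecting like 3-forms: d(omega) = 0.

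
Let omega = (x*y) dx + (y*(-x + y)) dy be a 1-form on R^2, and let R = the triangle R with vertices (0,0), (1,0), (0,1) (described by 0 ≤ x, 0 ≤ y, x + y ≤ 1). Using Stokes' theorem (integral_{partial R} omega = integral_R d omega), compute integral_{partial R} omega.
integral_(partial R) omega = -1/3

Stokes: integral_partial_R omega = integral_R d omega with d omega = (∂Q/∂x - ∂P/∂y) dx ∧ dy.
  ∂Q/∂x = -y
  ∂P/∂y = x
  integrand = ∂Q/∂x - ∂P/∂y = -x - y.
Integrating over R: integral_0^1 integral_0^{1-x} (-x - y) dy dx = -1/3.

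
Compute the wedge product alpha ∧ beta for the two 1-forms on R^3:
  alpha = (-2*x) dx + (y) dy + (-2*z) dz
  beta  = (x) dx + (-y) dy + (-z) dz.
alpha ∧ beta = (x*y) dx ∧ dy + (4*x*z) dx ∧ dz + (-3*y*z) dy ∧ dz

Distribute the wedge, using dx_i ∧ dx_j = -dx_j ∧ dx_i and dx_i ∧ dx_i = 0. For each pair (i, j) with i < j, the coefficient of dx_i ∧ dx_j in alpha ∧ beta is (alpha_i * beta_j - alpha_j * beta_i). Collecting: alpha ∧ beta = (x*y) dx ∧ dy + (4*x*z) dx ∧ dz + (-3*y*z) dy ∧ dz.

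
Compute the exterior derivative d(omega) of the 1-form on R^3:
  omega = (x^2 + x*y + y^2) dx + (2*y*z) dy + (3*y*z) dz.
d(omega) = (-x - 2*y) dx ∧ dy + (-2*y + 3*z) dy ∧ dz

For a 1-form omega = sum_i f_i dx_i, the exterior derivative is
  d(omega) = sum_{i < j} (∂f_j/∂x_i - ∂f_i/∂x_j) dx_i ∧ dx_j.
  coefficient of dx ∧ dy: ∂f_2/∂x - ∂f_1/∂y = ∂(2*y*z)/∂x - ∂(x^2 + x*y + y^2)/∂y = -x - 2*y
  coefficient of dy ∧ dz: ∂f_3/∂y - ∂f_2/∂z = ∂(3*y*z)/∂y - ∂(2*y*z)/∂z = -2*y + 3*z
Assembling: d(omega) = (-x - 2*y) dx ∧ dy + (-2*y + 3*z) dy ∧ dz.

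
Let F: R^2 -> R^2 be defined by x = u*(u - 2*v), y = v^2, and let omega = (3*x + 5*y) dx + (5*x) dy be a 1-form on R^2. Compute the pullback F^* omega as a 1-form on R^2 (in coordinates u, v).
F^* omega = (6*u^3 - 18*u^2*v + 22*u*v^2 - 10*v^3) du + (2*u*(-3*u^2 + 11*u*v - 15*v^2)) dv

Using F^*(f dg) = (f ∘ F) d(g ∘ F), substitute each coordinate x_i by F_i(u, v) in f_i, and replace dx_i by d F_i = (∂F_i/∂u) du + (∂F_i/∂v) dv.
  For the x component: f_1(F) = 3*u^2 - 6*u*v + 5*v^2; d F_1 = (2*u - 2*v) du + (-2*u) dv
  For the y component: f_2(F) = 5*u*(u - 2*v); d F_2 = (0) du + (2*v) dv
Combining and collecting du, dv coefficients:
  coeff of du: 6*u^3 - 18*u^2*v + 22*u*v^2 - 10*v^3
  coeff of dv: 2*u*(-3*u^2 + 11*u*v - 15*v^2)
F^* omega = (6*u^3 - 18*u^2*v + 22*u*v^2 - 10*v^3) du + (2*u*(-3*u^2 + 11*u*v - 15*v^2)) dv.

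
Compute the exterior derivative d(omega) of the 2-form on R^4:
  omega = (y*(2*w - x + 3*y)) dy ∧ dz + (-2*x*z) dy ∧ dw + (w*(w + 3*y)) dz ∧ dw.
d(omega) = (-y) dx ∧ dy ∧ dz + (3*w + 2*x + 2*y) dy ∧ dz ∧ dw + (-2*z) dx ∧ dy ∧ dw

For a 2-form omega = sum_{i<j} g_{ij} dx_i ∧ dx_j, the exterior derivative is
  d(omega) = sum_{i<j} d(g_{ij}) ∧ dx_i ∧ dx_j = sum_{i<j, k} (∂g_{ij}/∂x_k) dx_k ∧ dx_i ∧ dx_j.
Expand each term, using dx_k ∧ dx_i ∧ dx_j = sgn(permutation) dx_{(a)} ∧ dx_{(b)} ∧ dx_{(c)} with (a < b < c) sorted:
  d(y*(2*w - x + 3*y)) includes (∂/∂x)(y*(2*w - x + 3*y)) dx = (-y) dx, which multiplied by dy ∧ dz gives (-y) dx ∧ dy ∧ dz
  d(y*(2*w - x + 3*y)) includes (∂/∂w)(y*(2*w - x + 3*y)) dw = (2*y) dw, which multiplied by dy ∧ dz gives (2*y) dy ∧ dz ∧ dw
  d(-2*x*z) includes (∂/∂x)(-2*x*z) dx = (-2*z) dx, which multiplied by dy ∧ dw gives (-2*z) dx ∧ dy ∧ dw
  d(-2*x*z) includes (∂/∂z)(-2*x*z) dz = (-2*x) dz, which multiplied by dy ∧ dw gives (2*x) dy ∧ dz ∧ dw
  d(w*(w + 3*y)) includes (∂/∂y)(w*(w + 3*y)) dy = (3*w) dy, which multiplied by dz ∧ dw gives (3*w) dy ∧ dz ∧ dw
Collecting like 3-forms: d(omega) = (-y) dx ∧ dy ∧ dz + (3*w + 2*x + 2*y) dy ∧ dz ∧ dw + (-2*z) dx ∧ dy ∧ dw.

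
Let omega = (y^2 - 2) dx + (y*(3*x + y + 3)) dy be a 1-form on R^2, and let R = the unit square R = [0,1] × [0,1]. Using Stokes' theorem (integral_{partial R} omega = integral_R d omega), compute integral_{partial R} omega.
integral_(partial R) omega = 1/2

Stokes: integral_partial_R omega = integral_R d omega with d omega = (∂Q/∂x - ∂P/∂y) dx ∧ dy.
  ∂Q/∂x = 3*y
  ∂P/∂y = 2*y
  integrand = ∂Q/∂x - ∂P/∂y = y.
Integrating over R: integral_0^1 integral_0^1 (y) dx dy = 1/2.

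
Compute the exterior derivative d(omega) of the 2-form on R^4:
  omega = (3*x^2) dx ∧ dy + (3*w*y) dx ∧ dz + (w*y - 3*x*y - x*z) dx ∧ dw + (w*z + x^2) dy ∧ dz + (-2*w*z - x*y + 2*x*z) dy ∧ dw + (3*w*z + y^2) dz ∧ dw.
d(omega) = (-3*w + 2*x) dx ∧ dy ∧ dz + (x + 3*y) dx ∧ dz ∧ dw + (-w + 3*x - y + 2*z) dx ∧ dy ∧ dw + (2*w - 2*x + 2*y + z) dy ∧ dz ∧ dw

For a 2-form omega = sum_{i<j} g_{ij} dx_i ∧ dx_j, the exterior derivative is
  d(omega) = sum_{i<j} d(g_{ij}) ∧ dx_i ∧ dx_j = sum_{i<j, k} (∂g_{ij}/∂x_k) dx_k ∧ dx_i ∧ dx_j.
Expand each term, using dx_k ∧ dx_i ∧ dx_j = sgn(permutation) dx_{(a)} ∧ dx_{(b)} ∧ dx_{(c)} with (a < b < c) sorted:
  d(3*w*y) includes (∂/∂y)(3*w*y) dy = (3*w) dy, which multiplied by dx ∧ dz gives (-3*w) dx ∧ dy ∧ dz
  d(3*w*y) includes (∂/∂w)(3*w*y) dw = (3*y) dw, which multiplied by dx ∧ dz gives (3*y) dx ∧ dz ∧ dw
  d(w*y - 3*x*y - x*z) includes (∂/∂y)(w*y - 3*x*y - x*z) dy = (w - 3*x) dy, which multiplied by dx ∧ dw gives (-w + 3*x) dx ∧ dy ∧ dw
  d(w*y - 3*x*y - x*z) includes (∂/∂z)(w*y - 3*x*y - x*z) dz = (-x) dz, which multiplied by dx ∧ dw gives (x) dx ∧ dz ∧ dw
  d(w*z + x^2) includes (∂/∂x)(w*z + x^2) dx = (2*x) dx, which multiplied by dy ∧ dz gives (2*x) dx ∧ dy ∧ dz
  d(w*z + x^2) includes (∂/∂w)(w*z + x^2) dw = (z) dw, which multiplied by dy ∧ dz gives (z) dy ∧ dz ∧ dw
  d(-2*w*z - x*y + 2*x*z) includes (∂/∂x)(-2*w*z - x*y + 2*x*z) dx = (-y + 2*z) dx, which multiplied by dy ∧ dw gives (-y + 2*z) dx ∧ dy ∧ dw
  d(-2*w*z - x*y + 2*x*z) includes (∂/∂z)(-2*w*z - x*y + 2*x*z) dz = (-2*w + 2*x) dz, which multiplied by dy ∧ dw gives (2*w - 2*x) dy ∧ dz ∧ dw
  d(3*w*z + y^2) includes (∂/∂y)(3*w*z + y^2) dy = (2*y) dy, which multiplied by dz ∧ dw gives (2*y) dy ∧ dz ∧ dw
Collecting like 3-forms: d(omega) = (-3*w + 2*x) dx ∧ dy ∧ dz + (x + 3*y) dx ∧ dz ∧ dw + (-w + 3*x - y + 2*z) dx ∧ dy ∧ dw + (2*w - 2*x + 2*y + z) dy ∧ dz ∧ dw.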